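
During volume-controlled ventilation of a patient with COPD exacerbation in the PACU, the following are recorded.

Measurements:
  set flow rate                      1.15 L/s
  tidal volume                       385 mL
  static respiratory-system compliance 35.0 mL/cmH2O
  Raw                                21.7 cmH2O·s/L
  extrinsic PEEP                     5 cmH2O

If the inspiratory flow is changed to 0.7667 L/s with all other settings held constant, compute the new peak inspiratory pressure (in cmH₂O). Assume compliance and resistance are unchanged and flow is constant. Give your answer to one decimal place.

PIP = Vt/C + R·V̇ + PEEP (constant-flow equation of motion).
Only the resistive term changes: ΔPIP = R × ΔV̇ = 21.7 × (0.7667 − 1.15) = 21.7 × -0.3833 = -8.318 cmH2O.
Original PIP = 385/35.0 + 21.7×1.15 + 5 = 40.955 cmH2O; new PIP = 40.955 + (-8.318) = 32.637 cmH2O.

32.6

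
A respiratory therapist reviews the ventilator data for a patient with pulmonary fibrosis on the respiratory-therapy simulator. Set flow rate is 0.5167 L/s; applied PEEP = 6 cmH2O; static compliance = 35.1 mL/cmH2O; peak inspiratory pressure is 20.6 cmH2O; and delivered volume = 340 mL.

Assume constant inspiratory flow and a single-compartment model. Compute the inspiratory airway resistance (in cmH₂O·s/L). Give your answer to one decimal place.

Equation of motion (constant flow): PIP = Vt/C + R·V̇ + PEEP.
R·V̇ = PIP − Vt/C − PEEP = 20.6 − 340/35.1 − 6 = 20.6 − 9.687 − 6 = 4.913 cmH2O.
R = 4.913 / 0.5167 = 9.508 cmH2O·s/L.

9.5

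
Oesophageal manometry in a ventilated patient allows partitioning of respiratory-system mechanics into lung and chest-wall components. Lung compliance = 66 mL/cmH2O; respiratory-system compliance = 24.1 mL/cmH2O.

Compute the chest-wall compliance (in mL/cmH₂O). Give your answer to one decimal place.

38.0

1/Ccw = 1/Crs − 1/CL.
1/Ccw = 1/24.1 − 1/66 = 0.02634.
Ccw = 37.965 mL/cmH2O.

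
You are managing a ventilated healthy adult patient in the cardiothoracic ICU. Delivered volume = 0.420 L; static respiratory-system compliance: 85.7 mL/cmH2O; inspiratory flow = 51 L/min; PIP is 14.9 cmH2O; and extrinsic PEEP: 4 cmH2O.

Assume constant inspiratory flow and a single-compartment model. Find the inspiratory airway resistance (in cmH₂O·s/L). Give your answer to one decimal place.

Flow: 51 L/min ÷ 60 = 0.85 L/s.
Equation of motion (constant flow): PIP = Vt/C + R·V̇ + PEEP.
R·V̇ = PIP − Vt/C − PEEP = 14.9 − 420/85.7 − 4 = 14.9 − 4.901 − 4 = 5.999 cmH2O.
R = 5.999 / 0.85 = 7.058 cmH2O·s/L.

7.1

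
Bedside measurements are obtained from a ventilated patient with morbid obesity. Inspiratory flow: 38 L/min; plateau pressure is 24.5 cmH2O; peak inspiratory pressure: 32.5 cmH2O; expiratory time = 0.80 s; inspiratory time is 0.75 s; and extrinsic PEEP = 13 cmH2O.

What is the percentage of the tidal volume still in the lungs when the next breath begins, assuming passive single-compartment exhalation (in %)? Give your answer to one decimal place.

Flow: 38 L/min ÷ 60 = 0.6333 L/s.
Vt = flow × Ti = 0.6333 L/s × 0.75 s × 1000 mL/L = 474.98 mL.
R = (PIP − Pplat)/V̇ = (32.5 − 24.5) / 0.6333 = 8.0/0.6333 = 12.632 cmH2O·s/L.
C = Vt/(Pplat − PEEP) = 474.98 / (24.5 − 13) = 474.98/11.5 = 41.303 mL/cmH2O.
τ = R × C = 12.632 × 0.0413 L/cmH2O = 0.5217 s.
Fraction remaining at end-expiration = e^(−Te/τ) = e^(−0.80/0.5217) = 0.2158 → 21.58%.

21.6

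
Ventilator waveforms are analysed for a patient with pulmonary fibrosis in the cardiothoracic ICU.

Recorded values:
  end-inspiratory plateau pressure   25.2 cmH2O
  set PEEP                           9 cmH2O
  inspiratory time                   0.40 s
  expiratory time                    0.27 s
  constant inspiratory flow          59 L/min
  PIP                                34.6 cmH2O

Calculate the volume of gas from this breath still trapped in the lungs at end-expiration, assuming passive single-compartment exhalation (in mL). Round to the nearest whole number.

123

Flow: 59 L/min ÷ 60 = 0.9833 L/s.
Vt = flow × Ti = 0.9833 L/s × 0.40 s × 1000 mL/L = 393.32 mL.
R = (PIP − Pplat)/V̇ = (34.6 − 25.2) / 0.9833 = 9.4/0.9833 = 9.56 cmH2O·s/L.
C = Vt/(Pplat − PEEP) = 393.32 / (25.2 − 9) = 393.32/16.2 = 24.279 mL/cmH2O.
τ = R × C = 9.56 × 0.02428 L/cmH2O = 0.2321 s.
Fraction remaining = e^(−Te/τ) = e^(−0.27/0.2321) = 0.3125.
Trapped volume = 393.32 × 0.3125 = 122.91 mL.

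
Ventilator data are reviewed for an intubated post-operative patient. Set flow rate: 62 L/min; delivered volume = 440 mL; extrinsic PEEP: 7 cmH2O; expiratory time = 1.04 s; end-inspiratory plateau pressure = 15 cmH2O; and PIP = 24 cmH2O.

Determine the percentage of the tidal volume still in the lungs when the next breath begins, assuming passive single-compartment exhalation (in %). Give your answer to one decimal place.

11.4

Flow: 62 L/min ÷ 60 = 1.0333 L/s.
R = (PIP − Pplat)/V̇ = (24 − 15) / 1.0333 = 9.0/1.0333 = 8.71 cmH2O·s/L.
C = Vt/(Pplat − PEEP) = 440.0 / (15 − 7) = 440.0/8.0 = 55.0 mL/cmH2O.
τ = R × C = 8.71 × 0.055 L/cmH2O = 0.4791 s.
Fraction remaining at end-expiration = e^(−Te/τ) = e^(−1.04/0.4791) = 0.1141 → 11.41%.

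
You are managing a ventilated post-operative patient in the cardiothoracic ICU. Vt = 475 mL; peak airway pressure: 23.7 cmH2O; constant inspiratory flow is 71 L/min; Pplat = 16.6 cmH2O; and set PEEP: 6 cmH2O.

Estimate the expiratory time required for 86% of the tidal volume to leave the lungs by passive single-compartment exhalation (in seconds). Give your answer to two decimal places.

0.53

Flow: 71 L/min ÷ 60 = 1.1833 L/s.
R = (PIP − Pplat)/V̇ = (23.7 − 16.6) / 1.1833 = 7.1/1.1833 = 6.0 cmH2O·s/L.
C = Vt/(Pplat − PEEP) = 475.0 / (16.6 − 6) = 475.0/10.6 = 44.811 mL/cmH2O.
τ = R × C = 6.0 × 0.04481 L/cmH2O = 0.2689 s.
t = −τ·ln(1 − 0.86) = −0.2689·ln(0.14) = 0.5287 s.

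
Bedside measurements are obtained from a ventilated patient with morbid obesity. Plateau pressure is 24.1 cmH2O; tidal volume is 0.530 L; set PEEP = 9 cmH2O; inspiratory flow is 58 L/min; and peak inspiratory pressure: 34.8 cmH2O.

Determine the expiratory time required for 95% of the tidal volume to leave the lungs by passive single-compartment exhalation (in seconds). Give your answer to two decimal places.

1.16

Flow: 58 L/min ÷ 60 = 0.9667 L/s.
R = (PIP − Pplat)/V̇ = (34.8 − 24.1) / 0.9667 = 10.7/0.9667 = 11.069 cmH2O·s/L.
C = Vt/(Pplat − PEEP) = 530.0 / (24.1 − 9) = 530.0/15.1 = 35.099 mL/cmH2O.
τ = R × C = 11.069 × 0.0351 L/cmH2O = 0.3885 s.
t = −τ·ln(1 − 0.95) = −0.3885·ln(0.05) = 1.164 s.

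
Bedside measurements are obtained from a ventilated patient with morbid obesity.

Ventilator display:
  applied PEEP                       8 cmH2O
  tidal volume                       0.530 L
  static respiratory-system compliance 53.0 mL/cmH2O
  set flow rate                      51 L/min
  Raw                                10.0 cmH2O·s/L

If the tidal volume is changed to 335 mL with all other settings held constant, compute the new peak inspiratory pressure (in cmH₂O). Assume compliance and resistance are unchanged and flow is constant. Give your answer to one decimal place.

Flow: 51 L/min ÷ 60 = 0.85 L/s.
PIP = Vt/C + R·V̇ + PEEP (constant-flow equation of motion).
Only the elastic term changes: ΔPIP = ΔVt / C = (335 − 530) / 53.0 = -3.679 cmH2O.
Original PIP = 530/53.0 + 10.0×0.85 + 8 = 26.5 cmH2O; new PIP = 26.5 + (-3.679) = 22.821 cmH2O.

22.8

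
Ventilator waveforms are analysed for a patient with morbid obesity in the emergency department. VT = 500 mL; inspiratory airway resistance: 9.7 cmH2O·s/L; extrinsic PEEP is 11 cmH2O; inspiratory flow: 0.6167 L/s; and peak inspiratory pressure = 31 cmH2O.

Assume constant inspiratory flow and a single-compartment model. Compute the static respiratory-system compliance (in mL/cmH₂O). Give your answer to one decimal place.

35.7

Equation of motion (constant flow): PIP = Vt/C + R·V̇ + PEEP.
Vt/C = PIP − R·V̇ − PEEP = 31 − 9.7×0.6167 − 11 = 31 − 5.982 − 11 = 14.018 cmH2O.
C = Vt / 14.018 = 500 / 14.018 = 35.668 mL/cmH2O.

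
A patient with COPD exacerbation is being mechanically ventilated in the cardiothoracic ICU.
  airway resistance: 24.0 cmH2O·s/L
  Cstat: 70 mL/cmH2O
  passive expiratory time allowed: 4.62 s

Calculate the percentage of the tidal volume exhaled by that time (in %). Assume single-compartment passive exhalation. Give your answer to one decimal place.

τ = R × C = 24.0 × 70 mL/cmH2O = 24.0 × 0.070 L/cmH2O = 1.68 s.
Passive exhalation: V(t)/V₀ = e^(−t/τ) = e^(−4.62/1.68) = 0.06393.
Fraction exhaled = 1 − 0.06393 = 0.9361 → 93.61%.

93.6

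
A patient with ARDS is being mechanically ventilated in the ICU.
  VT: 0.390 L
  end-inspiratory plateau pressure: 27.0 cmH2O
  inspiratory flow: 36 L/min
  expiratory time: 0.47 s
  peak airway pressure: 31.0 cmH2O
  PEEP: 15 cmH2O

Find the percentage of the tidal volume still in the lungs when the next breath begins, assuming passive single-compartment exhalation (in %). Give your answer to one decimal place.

Flow: 36 L/min ÷ 60 = 0.6 L/s.
R = (PIP − Pplat)/V̇ = (31.0 − 27.0) / 0.6 = 4.0/0.6 = 6.667 cmH2O·s/L.
C = Vt/(Pplat − PEEP) = 390.0 / (27.0 − 15) = 390.0/12.0 = 32.5 mL/cmH2O.
τ = R × C = 6.667 × 0.0325 L/cmH2O = 0.2167 s.
Fraction remaining at end-expiration = e^(−Te/τ) = e^(−0.47/0.2167) = 0.1143 → 11.43%.

11.4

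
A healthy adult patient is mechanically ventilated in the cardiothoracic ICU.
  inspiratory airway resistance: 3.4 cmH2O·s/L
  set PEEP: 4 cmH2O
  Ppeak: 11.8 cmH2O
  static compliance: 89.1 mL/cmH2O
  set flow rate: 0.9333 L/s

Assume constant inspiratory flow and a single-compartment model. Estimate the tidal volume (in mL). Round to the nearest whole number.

412

Equation of motion (constant flow): PIP = Vt/C + R·V̇ + PEEP.
Vt/C = PIP − R·V̇ − PEEP = 11.8 − 3.173 − 4 = 4.627 cmH2O.
Vt = C × 4.627 = 89.1 × 4.627 = 412.27 mL.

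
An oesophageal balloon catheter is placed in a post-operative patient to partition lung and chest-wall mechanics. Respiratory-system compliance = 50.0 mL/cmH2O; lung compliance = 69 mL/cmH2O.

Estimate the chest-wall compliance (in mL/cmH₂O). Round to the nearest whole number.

1/Ccw = 1/Crs − 1/CL.
1/Ccw = 1/50.0 − 1/69 = 0.005507.
Ccw = 181.59 mL/cmH2O.

182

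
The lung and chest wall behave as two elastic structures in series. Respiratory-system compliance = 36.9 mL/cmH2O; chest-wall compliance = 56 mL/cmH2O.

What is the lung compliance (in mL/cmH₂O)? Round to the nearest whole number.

108

1/CL = 1/Crs − 1/Ccw.
1/CL = 1/36.9 − 1/56 = 0.009243.
CL = 108.19 mL/cmH2O.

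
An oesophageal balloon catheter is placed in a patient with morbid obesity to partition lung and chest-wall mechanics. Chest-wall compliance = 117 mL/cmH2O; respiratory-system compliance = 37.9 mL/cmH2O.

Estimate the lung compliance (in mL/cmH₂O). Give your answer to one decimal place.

56.1

1/CL = 1/Crs − 1/Ccw.
1/CL = 1/37.9 − 1/117 = 0.01784.
CL = 56.054 mL/cmH2O.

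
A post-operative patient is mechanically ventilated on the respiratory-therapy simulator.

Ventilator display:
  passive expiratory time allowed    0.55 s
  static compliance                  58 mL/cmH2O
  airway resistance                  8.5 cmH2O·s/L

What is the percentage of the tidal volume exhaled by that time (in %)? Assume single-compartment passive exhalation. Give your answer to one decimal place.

67.2

τ = R × C = 8.5 × 58 mL/cmH2O = 8.5 × 0.058 L/cmH2O = 0.493 s.
Passive exhalation: V(t)/V₀ = e^(−t/τ) = e^(−0.55/0.493) = 0.3277.
Fraction exhaled = 1 − 0.3277 = 0.6723 → 67.23%.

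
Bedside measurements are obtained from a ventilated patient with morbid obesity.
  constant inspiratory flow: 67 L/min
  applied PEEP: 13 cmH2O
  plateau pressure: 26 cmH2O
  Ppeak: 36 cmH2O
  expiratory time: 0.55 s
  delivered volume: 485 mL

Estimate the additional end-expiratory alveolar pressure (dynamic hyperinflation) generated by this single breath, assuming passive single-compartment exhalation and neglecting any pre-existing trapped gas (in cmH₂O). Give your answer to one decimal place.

Flow: 67 L/min ÷ 60 = 1.1167 L/s.
R = (PIP − Pplat)/V̇ = (36 − 26) / 1.1167 = 10.0/1.1167 = 8.955 cmH2O·s/L.
C = Vt/(Pplat − PEEP) = 485.0 / (26 − 13) = 485.0/13.0 = 37.308 mL/cmH2O.
τ = R × C = 8.955 × 0.03731 L/cmH2O = 0.3341 s.
Fraction remaining = e^(−Te/τ) = e^(−0.55/0.3341) = 0.1928; trapped volume = 485.0 × 0.1928 = 93.508 mL.
Additional alveolar pressure from trapping ≈ V_trapped / C = 93.508 / 37.308 = 2.506 cmH2O.

2.5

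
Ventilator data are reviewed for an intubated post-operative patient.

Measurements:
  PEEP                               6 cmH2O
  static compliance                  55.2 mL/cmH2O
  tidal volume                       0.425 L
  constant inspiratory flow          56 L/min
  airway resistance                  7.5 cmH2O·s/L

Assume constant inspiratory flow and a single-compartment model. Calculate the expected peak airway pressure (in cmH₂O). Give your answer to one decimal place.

Flow: 56 L/min ÷ 60 = 0.9333 L/s.
Equation of motion (constant flow): PIP = Vt/C + R·V̇ + PEEP.
PIP = 425/55.2 + 7.5×0.9333 + 6 = 7.699 + 7.0 + 6 = 20.699 cmH2O.

20.7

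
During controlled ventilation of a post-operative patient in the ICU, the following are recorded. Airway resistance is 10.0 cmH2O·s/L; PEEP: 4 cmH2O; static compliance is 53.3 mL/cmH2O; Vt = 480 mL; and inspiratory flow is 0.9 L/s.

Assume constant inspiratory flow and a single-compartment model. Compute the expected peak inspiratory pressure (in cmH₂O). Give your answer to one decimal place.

Equation of motion (constant flow): PIP = Vt/C + R·V̇ + PEEP.
PIP = 480/53.3 + 10.0×0.9 + 4 = 9.006 + 9.0 + 4 = 22.006 cmH2O.

22.0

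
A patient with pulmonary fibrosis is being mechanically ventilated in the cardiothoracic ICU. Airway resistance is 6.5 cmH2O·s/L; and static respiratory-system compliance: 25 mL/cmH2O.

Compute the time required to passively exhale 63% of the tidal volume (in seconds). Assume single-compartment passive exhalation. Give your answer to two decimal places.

τ = R × C = 6.5 × 25 mL/cmH2O = 6.5 × 0.025 L/cmH2O = 0.1625 s.
Exhaled fraction f = 1 − e^(−t/τ) → t = −τ·ln(1 − f) = −0.1625·ln(0.37) = 0.1616 s.

0.16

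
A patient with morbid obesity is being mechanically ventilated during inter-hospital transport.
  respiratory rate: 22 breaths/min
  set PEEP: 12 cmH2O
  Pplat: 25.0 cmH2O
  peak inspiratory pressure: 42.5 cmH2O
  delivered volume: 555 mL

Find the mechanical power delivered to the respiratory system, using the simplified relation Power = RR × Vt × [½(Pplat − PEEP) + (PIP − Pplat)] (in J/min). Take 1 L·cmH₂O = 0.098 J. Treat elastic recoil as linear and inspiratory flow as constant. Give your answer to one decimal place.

Per-breath work = Vt × [½(Pplat−PEEP) + (PIP−Pplat)] = 0.555 × [0.5×13.0 + 17.5] = 0.555 × 24.0 = 13.32 L·cmH2O.
Power = 22 × 13.32 = 293.04 L·cmH2O/min.
× 0.098 J/(L·cmH2O) → 28.718 J/min.

28.7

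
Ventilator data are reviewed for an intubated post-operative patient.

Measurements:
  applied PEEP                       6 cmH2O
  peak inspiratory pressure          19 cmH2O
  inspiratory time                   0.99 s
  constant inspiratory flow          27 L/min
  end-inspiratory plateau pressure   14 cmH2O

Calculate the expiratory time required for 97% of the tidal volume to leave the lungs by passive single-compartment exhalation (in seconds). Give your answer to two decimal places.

Flow: 27 L/min ÷ 60 = 0.45 L/s.
Vt = flow × Ti = 0.45 L/s × 0.99 s × 1000 mL/L = 445.5 mL.
R = (PIP − Pplat)/V̇ = (19 − 14) / 0.45 = 5.0/0.45 = 11.111 cmH2O·s/L.
C = Vt/(Pplat − PEEP) = 445.5 / (14 − 6) = 445.5/8.0 = 55.688 mL/cmH2O.
τ = R × C = 11.111 × 0.05569 L/cmH2O = 0.6188 s.
t = −τ·ln(1 − 0.97) = −0.6188·ln(0.03) = 2.17 s.

2.17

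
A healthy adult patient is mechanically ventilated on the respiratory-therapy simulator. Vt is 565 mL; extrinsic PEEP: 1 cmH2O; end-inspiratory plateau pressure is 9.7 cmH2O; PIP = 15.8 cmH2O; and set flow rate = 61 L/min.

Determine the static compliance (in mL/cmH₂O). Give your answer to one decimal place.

Cstat = Vt / (Pplat − PEEP) = 565 / (9.7 − 1) = 565 / 8.7 = 64.943 mL/cmH2O.

64.9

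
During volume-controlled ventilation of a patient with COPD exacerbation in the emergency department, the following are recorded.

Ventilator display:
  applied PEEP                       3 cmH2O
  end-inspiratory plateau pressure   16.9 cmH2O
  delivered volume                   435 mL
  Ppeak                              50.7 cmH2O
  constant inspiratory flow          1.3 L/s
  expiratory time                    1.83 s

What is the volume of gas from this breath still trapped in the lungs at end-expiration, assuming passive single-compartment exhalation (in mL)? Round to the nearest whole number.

R = (PIP − Pplat)/V̇ = (50.7 − 16.9) / 1.3 = 33.8/1.3 = 26.0 cmH2O·s/L.
C = Vt/(Pplat − PEEP) = 435.0 / (16.9 − 3) = 435.0/13.9 = 31.295 mL/cmH2O.
τ = R × C = 26.0 × 0.0313 L/cmH2O = 0.8138 s.
Fraction remaining = e^(−Te/τ) = e^(−1.83/0.8138) = 0.1055.
Trapped volume = 435.0 × 0.1055 = 45.893 mL.

46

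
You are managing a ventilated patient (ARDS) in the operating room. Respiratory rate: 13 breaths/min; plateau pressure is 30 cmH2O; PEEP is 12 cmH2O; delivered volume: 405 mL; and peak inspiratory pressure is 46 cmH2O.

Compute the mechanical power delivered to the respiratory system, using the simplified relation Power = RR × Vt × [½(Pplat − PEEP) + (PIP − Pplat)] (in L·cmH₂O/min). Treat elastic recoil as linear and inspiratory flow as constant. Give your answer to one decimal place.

131.6

Per-breath work = Vt × [½(Pplat−PEEP) + (PIP−Pplat)] = 0.405 × [0.5×18.0 + 16.0] = 0.405 × 25.0 = 10.125 L·cmH2O.
Power = 13 × 10.125 = 131.63 L·cmH2O/min.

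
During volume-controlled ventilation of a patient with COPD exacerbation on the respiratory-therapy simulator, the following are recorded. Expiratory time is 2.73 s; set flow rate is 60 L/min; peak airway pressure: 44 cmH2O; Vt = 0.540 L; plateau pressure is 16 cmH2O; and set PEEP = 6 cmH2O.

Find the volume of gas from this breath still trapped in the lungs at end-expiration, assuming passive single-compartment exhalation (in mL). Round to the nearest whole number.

Flow: 60 L/min ÷ 60 = 1 L/s.
R = (PIP − Pplat)/V̇ = (44 − 16) / 1 = 28.0/1 = 28.0 cmH2O·s/L.
C = Vt/(Pplat − PEEP) = 540.0 / (16 − 6) = 540.0/10.0 = 54.0 mL/cmH2O.
τ = R × C = 28.0 × 0.054 L/cmH2O = 1.512 s.
Fraction remaining = e^(−Te/τ) = e^(−2.73/1.512) = 0.1644.
Trapped volume = 540.0 × 0.1644 = 88.776 mL.

89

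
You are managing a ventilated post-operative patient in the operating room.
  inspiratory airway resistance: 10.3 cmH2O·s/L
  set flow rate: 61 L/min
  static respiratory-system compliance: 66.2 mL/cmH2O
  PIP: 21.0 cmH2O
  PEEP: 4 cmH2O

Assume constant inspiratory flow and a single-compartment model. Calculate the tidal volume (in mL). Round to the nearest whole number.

Flow: 61 L/min ÷ 60 = 1.0167 L/s.
Equation of motion (constant flow): PIP = Vt/C + R·V̇ + PEEP.
Vt/C = PIP − R·V̇ − PEEP = 21.0 − 10.472 − 4 = 6.528 cmH2O.
Vt = C × 6.528 = 66.2 × 6.528 = 432.15 mL.

432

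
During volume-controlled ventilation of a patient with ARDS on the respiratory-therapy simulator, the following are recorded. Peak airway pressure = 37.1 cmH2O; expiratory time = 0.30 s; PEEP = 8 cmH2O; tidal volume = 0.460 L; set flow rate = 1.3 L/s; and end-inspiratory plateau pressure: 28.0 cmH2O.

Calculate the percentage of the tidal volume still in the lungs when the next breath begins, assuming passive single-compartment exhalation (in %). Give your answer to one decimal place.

15.5

R = (PIP − Pplat)/V̇ = (37.1 − 28.0) / 1.3 = 9.1/1.3 = 7.0 cmH2O·s/L.
C = Vt/(Pplat − PEEP) = 460.0 / (28.0 − 8) = 460.0/20.0 = 23.0 mL/cmH2O.
τ = R × C = 7.0 × 0.023 L/cmH2O = 0.161 s.
Fraction remaining at end-expiration = e^(−Te/τ) = e^(−0.30/0.161) = 0.1552 → 15.52%.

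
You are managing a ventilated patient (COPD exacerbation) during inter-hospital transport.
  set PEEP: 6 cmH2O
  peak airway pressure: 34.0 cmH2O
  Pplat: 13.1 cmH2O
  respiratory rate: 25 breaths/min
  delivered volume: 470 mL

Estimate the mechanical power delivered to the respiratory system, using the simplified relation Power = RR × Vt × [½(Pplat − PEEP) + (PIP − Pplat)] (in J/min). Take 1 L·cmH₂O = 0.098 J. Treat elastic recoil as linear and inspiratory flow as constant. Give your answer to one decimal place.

Per-breath work = Vt × [½(Pplat−PEEP) + (PIP−Pplat)] = 0.470 × [0.5×7.1 + 20.9] = 0.470 × 24.45 = 11.492 L·cmH2O.
Power = 25 × 11.492 = 287.3 L·cmH2O/min.
× 0.098 J/(L·cmH2O) → 28.155 J/min.

28.2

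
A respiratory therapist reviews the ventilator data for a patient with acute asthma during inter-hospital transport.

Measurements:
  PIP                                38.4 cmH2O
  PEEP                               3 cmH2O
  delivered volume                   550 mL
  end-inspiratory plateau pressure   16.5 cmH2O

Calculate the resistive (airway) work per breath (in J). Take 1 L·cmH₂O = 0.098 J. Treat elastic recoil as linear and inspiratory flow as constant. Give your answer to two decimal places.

With constant inspiratory flow the resistive pressure is constant at PIP − Pplat = 38.4 − 16.5 = 21.9 cmH2O, so resistive work = 21.9 × 0.550 = 12.045 L·cmH2O.
× 0.098 J/(L·cmH2O) → 1.18 J.

1.18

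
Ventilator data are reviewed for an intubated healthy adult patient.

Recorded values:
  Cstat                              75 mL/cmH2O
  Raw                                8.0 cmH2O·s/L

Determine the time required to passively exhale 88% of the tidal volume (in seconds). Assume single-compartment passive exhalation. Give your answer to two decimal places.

1.27

τ = R × C = 8.0 × 75 mL/cmH2O = 8.0 × 0.075 L/cmH2O = 0.6 s.
Exhaled fraction f = 1 − e^(−t/τ) → t = −τ·ln(1 − f) = −0.6·ln(0.12) = 1.272 s.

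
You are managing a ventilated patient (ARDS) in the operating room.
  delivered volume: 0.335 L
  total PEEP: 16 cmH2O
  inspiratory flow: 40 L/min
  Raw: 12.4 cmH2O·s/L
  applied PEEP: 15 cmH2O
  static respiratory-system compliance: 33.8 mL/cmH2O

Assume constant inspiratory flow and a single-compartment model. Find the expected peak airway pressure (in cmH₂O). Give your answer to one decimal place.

Flow: 40 L/min ÷ 60 = 0.6667 L/s.
Total PEEP = 16 cmH2O (set 15 + intrinsic 1); this is the baseline alveolar pressure.
Equation of motion (constant flow): PIP = Vt/C + R·V̇ + PEEP.
PIP = 335/33.8 + 12.4×0.6667 + 16 = 9.911 + 8.267 + 16 = 34.178 cmH2O.

34.2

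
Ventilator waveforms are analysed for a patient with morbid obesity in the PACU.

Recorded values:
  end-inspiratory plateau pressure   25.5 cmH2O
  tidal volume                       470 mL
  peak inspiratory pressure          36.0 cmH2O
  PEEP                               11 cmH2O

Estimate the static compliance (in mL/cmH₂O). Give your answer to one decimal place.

32.4

Cstat = Vt / (Pplat − PEEP) = 470 / (25.5 − 11) = 470 / 14.5 = 32.414 mL/cmH2O.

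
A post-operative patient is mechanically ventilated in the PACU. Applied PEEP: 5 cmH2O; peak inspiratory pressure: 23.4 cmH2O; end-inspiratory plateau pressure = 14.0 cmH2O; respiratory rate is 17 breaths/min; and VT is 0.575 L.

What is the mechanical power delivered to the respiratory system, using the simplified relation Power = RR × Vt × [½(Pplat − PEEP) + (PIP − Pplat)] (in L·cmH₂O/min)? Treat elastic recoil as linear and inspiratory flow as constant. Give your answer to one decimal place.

Per-breath work = Vt × [½(Pplat−PEEP) + (PIP−Pplat)] = 0.575 × [0.5×9.0 + 9.4] = 0.575 × 13.9 = 7.993 L·cmH2O.
Power = 17 × 7.993 = 135.88 L·cmH2O/min.

135.9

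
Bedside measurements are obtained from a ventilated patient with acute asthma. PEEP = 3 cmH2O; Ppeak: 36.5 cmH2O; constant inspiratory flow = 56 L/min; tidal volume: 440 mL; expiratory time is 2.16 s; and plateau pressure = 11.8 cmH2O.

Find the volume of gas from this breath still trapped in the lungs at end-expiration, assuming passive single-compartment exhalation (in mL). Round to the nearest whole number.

86

Flow: 56 L/min ÷ 60 = 0.9333 L/s.
R = (PIP − Pplat)/V̇ = (36.5 − 11.8) / 0.9333 = 24.7/0.9333 = 26.465 cmH2O·s/L.
C = Vt/(Pplat − PEEP) = 440.0 / (11.8 − 3) = 440.0/8.8 = 50.0 mL/cmH2O.
τ = R × C = 26.465 × 0.05 L/cmH2O = 1.323 s.
Fraction remaining = e^(−Te/τ) = e^(−2.16/1.323) = 0.1954.
Trapped volume = 440.0 × 0.1954 = 85.976 mL.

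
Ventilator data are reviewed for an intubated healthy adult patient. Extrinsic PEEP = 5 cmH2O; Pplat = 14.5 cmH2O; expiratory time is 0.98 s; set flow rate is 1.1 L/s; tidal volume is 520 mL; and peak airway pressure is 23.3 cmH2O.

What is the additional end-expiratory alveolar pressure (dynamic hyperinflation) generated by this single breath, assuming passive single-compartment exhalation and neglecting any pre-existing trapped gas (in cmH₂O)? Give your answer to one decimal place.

1.0

R = (PIP − Pplat)/V̇ = (23.3 − 14.5) / 1.1 = 8.8/1.1 = 8.0 cmH2O·s/L.
C = Vt/(Pplat − PEEP) = 520.0 / (14.5 − 5) = 520.0/9.5 = 54.737 mL/cmH2O.
τ = R × C = 8.0 × 0.05474 L/cmH2O = 0.4379 s.
Fraction remaining = e^(−Te/τ) = e^(−0.98/0.4379) = 0.1067; trapped volume = 520.0 × 0.1067 = 55.484 mL.
Additional alveolar pressure from trapping ≈ V_trapped / C = 55.484 / 54.737 = 1.014 cmH2O.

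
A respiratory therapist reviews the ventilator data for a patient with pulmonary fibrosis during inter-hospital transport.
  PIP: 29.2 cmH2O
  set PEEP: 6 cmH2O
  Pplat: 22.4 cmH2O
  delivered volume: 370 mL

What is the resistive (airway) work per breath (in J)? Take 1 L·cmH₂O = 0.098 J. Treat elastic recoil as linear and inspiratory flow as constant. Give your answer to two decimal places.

0.25

With constant inspiratory flow the resistive pressure is constant at PIP − Pplat = 29.2 − 22.4 = 6.8 cmH2O, so resistive work = 6.8 × 0.370 = 2.516 L·cmH2O.
× 0.098 J/(L·cmH2O) → 0.2466 J.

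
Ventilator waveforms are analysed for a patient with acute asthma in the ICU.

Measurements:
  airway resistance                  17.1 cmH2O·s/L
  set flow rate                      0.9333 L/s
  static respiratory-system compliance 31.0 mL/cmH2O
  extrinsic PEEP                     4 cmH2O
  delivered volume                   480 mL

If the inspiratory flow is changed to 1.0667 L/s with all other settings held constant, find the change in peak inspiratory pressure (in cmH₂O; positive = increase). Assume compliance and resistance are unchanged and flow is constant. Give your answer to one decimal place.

PIP = Vt/C + R·V̇ + PEEP (constant-flow equation of motion).
Only the resistive term changes: ΔPIP = R × ΔV̇ = 17.1 × (1.0667 − 0.9333) = 17.1 × 0.1334 = 2.281 cmH2O.

2.3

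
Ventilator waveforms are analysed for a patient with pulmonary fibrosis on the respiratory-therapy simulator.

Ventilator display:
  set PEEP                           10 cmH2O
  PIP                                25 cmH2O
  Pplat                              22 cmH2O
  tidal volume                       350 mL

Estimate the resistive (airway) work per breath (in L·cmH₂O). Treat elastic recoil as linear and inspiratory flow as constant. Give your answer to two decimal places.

1.05

With constant inspiratory flow the resistive pressure is constant at PIP − Pplat = 25 − 22 = 3.0 cmH2O, so resistive work = 3.0 × 0.350 = 1.05 L·cmH2O.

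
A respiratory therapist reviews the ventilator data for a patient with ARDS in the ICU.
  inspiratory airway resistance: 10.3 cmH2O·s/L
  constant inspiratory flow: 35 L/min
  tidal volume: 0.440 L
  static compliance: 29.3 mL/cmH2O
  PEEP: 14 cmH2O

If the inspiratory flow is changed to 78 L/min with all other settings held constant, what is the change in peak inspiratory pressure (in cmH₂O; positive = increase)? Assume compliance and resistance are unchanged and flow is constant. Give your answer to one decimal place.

7.4

Flow: 35 L/min ÷ 60 = 0.5833 L/s.
New flow: 78 L/min ÷ 60 = 1.3 L/s.
PIP = Vt/C + R·V̇ + PEEP (constant-flow equation of motion).
Only the resistive term changes: ΔPIP = R × ΔV̇ = 10.3 × (1.3 − 0.5833) = 10.3 × 0.7167 = 7.382 cmH2O.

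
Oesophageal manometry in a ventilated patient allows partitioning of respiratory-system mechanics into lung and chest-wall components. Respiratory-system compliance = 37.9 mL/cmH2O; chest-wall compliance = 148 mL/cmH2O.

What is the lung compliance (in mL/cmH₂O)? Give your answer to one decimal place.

50.9

1/CL = 1/Crs − 1/Ccw.
1/CL = 1/37.9 − 1/148 = 0.01963.
CL = 50.942 mL/cmH2O.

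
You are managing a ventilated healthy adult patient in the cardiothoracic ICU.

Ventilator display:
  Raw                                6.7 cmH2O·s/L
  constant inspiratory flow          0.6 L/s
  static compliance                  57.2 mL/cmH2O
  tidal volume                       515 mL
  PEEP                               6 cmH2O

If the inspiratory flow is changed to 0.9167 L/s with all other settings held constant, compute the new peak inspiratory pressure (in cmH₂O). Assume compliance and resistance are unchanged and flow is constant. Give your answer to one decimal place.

21.1

PIP = Vt/C + R·V̇ + PEEP (constant-flow equation of motion).
Only the resistive term changes: ΔPIP = R × ΔV̇ = 6.7 × (0.9167 − 0.6) = 6.7 × 0.3167 = 2.122 cmH2O.
Original PIP = 515/57.2 + 6.7×0.6 + 6 = 19.023 cmH2O; new PIP = 19.023 + (2.122) = 21.145 cmH2O.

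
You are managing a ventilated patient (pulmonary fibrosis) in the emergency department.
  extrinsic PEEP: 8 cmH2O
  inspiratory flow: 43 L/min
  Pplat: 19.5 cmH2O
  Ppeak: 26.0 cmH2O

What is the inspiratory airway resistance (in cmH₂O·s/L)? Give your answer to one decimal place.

9.1

Flow: 43 L/min ÷ 60 = 0.7167 L/s.
Raw = (PIP − Pplat) / flow = (26.0 − 19.5) / 0.7167 = 6.5 / 0.7167 = 9.069 cmH2O·s/L.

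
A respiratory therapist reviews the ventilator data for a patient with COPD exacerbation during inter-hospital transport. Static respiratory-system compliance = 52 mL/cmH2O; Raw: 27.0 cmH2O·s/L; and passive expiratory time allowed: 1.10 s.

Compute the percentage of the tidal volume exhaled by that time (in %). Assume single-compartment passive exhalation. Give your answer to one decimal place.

τ = R × C = 27.0 × 52 mL/cmH2O = 27.0 × 0.052 L/cmH2O = 1.404 s.
Passive exhalation: V(t)/V₀ = e^(−t/τ) = e^(−1.10/1.404) = 0.4568.
Fraction exhaled = 1 − 0.4568 = 0.5432 → 54.32%.

54.3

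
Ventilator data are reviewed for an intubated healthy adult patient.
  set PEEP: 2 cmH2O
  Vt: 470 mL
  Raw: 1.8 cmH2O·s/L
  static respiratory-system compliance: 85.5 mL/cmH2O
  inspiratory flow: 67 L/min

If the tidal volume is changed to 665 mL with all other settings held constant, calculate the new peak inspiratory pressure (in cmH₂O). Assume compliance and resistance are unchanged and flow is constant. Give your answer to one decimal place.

Flow: 67 L/min ÷ 60 = 1.1167 L/s.
PIP = Vt/C + R·V̇ + PEEP (constant-flow equation of motion).
Only the elastic term changes: ΔPIP = ΔVt / C = (665 − 470) / 85.5 = 2.281 cmH2O.
Original PIP = 470/85.5 + 1.8×1.1167 + 2 = 9.507 cmH2O; new PIP = 9.507 + (2.281) = 11.788 cmH2O.

11.8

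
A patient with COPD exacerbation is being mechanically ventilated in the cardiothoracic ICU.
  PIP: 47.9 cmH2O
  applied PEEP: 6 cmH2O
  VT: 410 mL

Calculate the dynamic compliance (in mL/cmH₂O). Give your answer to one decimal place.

9.8

Dynamic compliance = Vt / (PIP − PEEP) = 410 / (47.9 − 6) = 410 / 41.9 = 9.785 mL/cmH2O.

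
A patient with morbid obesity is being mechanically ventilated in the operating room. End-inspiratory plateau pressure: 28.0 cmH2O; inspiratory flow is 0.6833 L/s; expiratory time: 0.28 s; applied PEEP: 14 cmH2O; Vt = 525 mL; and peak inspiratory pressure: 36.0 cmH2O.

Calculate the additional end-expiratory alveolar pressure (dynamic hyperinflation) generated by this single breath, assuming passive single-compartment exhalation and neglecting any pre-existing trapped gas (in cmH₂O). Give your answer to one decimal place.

7.4

R = (PIP − Pplat)/V̇ = (36.0 − 28.0) / 0.6833 = 8.0/0.6833 = 11.708 cmH2O·s/L.
C = Vt/(Pplat − PEEP) = 525.0 / (28.0 − 14) = 525.0/14.0 = 37.5 mL/cmH2O.
τ = R × C = 11.708 × 0.0375 L/cmH2O = 0.4391 s.
Fraction remaining = e^(−Te/τ) = e^(−0.28/0.4391) = 0.5285; trapped volume = 525.0 × 0.5285 = 277.46 mL.
Additional alveolar pressure from trapping ≈ V_trapped / C = 277.46 / 37.5 = 7.399 cmH2O.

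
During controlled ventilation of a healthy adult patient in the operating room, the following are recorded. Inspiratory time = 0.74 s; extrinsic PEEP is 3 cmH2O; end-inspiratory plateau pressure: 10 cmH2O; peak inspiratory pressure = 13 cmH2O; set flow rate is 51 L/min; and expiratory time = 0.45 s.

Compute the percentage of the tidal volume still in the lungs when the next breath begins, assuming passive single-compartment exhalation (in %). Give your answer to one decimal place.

Flow: 51 L/min ÷ 60 = 0.85 L/s.
Vt = flow × Ti = 0.85 L/s × 0.74 s × 1000 mL/L = 629.0 mL.
R = (PIP − Pplat)/V̇ = (13 − 10) / 0.85 = 3.0/0.85 = 3.529 cmH2O·s/L.
C = Vt/(Pplat − PEEP) = 629.0 / (10 − 3) = 629.0/7.0 = 89.857 mL/cmH2O.
τ = R × C = 3.529 × 0.08986 L/cmH2O = 0.3171 s.
Fraction remaining at end-expiration = e^(−Te/τ) = e^(−0.45/0.3171) = 0.2419 → 24.19%.

24.2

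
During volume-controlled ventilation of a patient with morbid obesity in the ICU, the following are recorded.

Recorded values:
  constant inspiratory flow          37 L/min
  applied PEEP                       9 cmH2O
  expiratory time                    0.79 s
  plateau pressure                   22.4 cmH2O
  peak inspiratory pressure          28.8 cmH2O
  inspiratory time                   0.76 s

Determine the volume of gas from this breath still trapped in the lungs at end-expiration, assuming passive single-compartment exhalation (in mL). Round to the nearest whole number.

Flow: 37 L/min ÷ 60 = 0.6167 L/s.
Vt = flow × Ti = 0.6167 L/s × 0.76 s × 1000 mL/L = 468.69 mL.
R = (PIP − Pplat)/V̇ = (28.8 − 22.4) / 0.6167 = 6.4/0.6167 = 10.378 cmH2O·s/L.
C = Vt/(Pplat − PEEP) = 468.69 / (22.4 − 9) = 468.69/13.4 = 34.977 mL/cmH2O.
τ = R × C = 10.378 × 0.03498 L/cmH2O = 0.363 s.
Fraction remaining = e^(−Te/τ) = e^(−0.79/0.363) = 0.1135.
Trapped volume = 468.69 × 0.1135 = 53.196 mL.

53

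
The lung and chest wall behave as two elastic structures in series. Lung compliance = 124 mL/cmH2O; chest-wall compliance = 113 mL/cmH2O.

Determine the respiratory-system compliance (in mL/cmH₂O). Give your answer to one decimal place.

59.1

Lung and chest wall are elastances in series: 1/Crs = 1/CL + 1/Ccw.
1/Crs = 1/124 + 1/113 = 0.01691.
Crs = 59.137 mL/cmH2O.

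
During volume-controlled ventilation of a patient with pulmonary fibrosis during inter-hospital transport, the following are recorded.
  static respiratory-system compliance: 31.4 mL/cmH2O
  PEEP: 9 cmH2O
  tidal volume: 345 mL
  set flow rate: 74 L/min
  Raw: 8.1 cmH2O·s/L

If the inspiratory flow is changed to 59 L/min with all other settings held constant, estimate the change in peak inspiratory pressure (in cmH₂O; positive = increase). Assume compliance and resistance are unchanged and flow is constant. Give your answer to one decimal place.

-2.0

Flow: 74 L/min ÷ 60 = 1.2333 L/s.
New flow: 59 L/min ÷ 60 = 0.9833 L/s.
PIP = Vt/C + R·V̇ + PEEP (constant-flow equation of motion).
Only the resistive term changes: ΔPIP = R × ΔV̇ = 8.1 × (0.9833 − 1.2333) = 8.1 × -0.25 = -2.025 cmH2O.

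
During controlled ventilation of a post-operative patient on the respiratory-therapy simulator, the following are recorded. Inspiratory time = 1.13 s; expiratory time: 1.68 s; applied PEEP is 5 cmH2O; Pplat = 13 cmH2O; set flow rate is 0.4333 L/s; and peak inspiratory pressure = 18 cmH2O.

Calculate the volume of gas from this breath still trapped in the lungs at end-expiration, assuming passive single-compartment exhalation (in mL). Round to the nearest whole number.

45

Vt = flow × Ti = 0.4333 L/s × 1.13 s × 1000 mL/L = 489.63 mL.
R = (PIP − Pplat)/V̇ = (18 − 13) / 0.4333 = 5.0/0.4333 = 11.539 cmH2O·s/L.
C = Vt/(Pplat − PEEP) = 489.63 / (13 − 5) = 489.63/8.0 = 61.204 mL/cmH2O.
τ = R × C = 11.539 × 0.0612 L/cmH2O = 0.7062 s.
Fraction remaining = e^(−Te/τ) = e^(−1.68/0.7062) = 0.09265.
Trapped volume = 489.63 × 0.09265 = 45.364 mL.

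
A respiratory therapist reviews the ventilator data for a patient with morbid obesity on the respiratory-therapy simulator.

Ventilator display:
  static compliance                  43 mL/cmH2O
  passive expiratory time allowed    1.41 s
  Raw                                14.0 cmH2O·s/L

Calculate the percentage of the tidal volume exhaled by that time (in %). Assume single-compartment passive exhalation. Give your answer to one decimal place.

90.4

τ = R × C = 14.0 × 43 mL/cmH2O = 14.0 × 0.043 L/cmH2O = 0.602 s.
Passive exhalation: V(t)/V₀ = e^(−t/τ) = e^(−1.41/0.602) = 0.09612.
Fraction exhaled = 1 − 0.09612 = 0.9039 → 90.39%.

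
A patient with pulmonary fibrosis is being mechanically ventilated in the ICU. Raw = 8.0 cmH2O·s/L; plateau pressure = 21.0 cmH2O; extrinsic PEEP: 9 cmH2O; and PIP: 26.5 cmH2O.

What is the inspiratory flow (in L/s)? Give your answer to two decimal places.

flow = (PIP − Pplat) / Raw = 5.5 / 8.0 = 0.6875 L/s.

0.69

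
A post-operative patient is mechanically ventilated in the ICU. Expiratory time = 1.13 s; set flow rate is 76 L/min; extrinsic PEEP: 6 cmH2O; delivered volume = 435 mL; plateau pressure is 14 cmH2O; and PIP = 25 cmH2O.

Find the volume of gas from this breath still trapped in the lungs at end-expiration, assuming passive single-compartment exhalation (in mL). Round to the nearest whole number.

Flow: 76 L/min ÷ 60 = 1.2667 L/s.
R = (PIP − Pplat)/V̇ = (25 − 14) / 1.2667 = 11.0/1.2667 = 8.684 cmH2O·s/L.
C = Vt/(Pplat − PEEP) = 435.0 / (14 − 6) = 435.0/8.0 = 54.375 mL/cmH2O.
τ = R × C = 8.684 × 0.05438 L/cmH2O = 0.4722 s.
Fraction remaining = e^(−Te/τ) = e^(−1.13/0.4722) = 0.09135.
Trapped volume = 435.0 × 0.09135 = 39.737 mL.

40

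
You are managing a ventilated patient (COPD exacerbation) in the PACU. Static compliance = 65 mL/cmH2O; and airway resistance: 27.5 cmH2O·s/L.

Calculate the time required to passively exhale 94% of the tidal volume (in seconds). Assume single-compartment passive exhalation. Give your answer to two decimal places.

5.03

τ = R × C = 27.5 × 65 mL/cmH2O = 27.5 × 0.065 L/cmH2O = 1.788 s.
Exhaled fraction f = 1 − e^(−t/τ) → t = −τ·ln(1 − f) = −1.788·ln(0.06) = 5.03 s.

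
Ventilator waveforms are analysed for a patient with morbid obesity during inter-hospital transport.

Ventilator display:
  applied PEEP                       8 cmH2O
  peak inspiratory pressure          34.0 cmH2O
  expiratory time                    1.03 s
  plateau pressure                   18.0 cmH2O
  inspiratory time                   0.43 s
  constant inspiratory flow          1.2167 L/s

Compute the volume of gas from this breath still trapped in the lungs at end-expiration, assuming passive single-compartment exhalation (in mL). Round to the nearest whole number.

Vt = flow × Ti = 1.2167 L/s × 0.43 s × 1000 mL/L = 523.18 mL.
R = (PIP − Pplat)/V̇ = (34.0 − 18.0) / 1.2167 = 16.0/1.2167 = 13.15 cmH2O·s/L.
C = Vt/(Pplat − PEEP) = 523.18 / (18.0 − 8) = 523.18/10.0 = 52.318 mL/cmH2O.
τ = R × C = 13.15 × 0.05232 L/cmH2O = 0.688 s.
Fraction remaining = e^(−Te/τ) = e^(−1.03/0.688) = 0.2238.
Trapped volume = 523.18 × 0.2238 = 117.09 mL.

117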